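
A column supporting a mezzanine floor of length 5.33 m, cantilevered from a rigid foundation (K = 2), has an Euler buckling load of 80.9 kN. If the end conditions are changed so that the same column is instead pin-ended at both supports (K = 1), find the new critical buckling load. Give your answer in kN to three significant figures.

P_cr ∝ 1/K², so P_cr,new = P_cr,old × (K_old/K_new)² = 80.9 × (2/1)²
= 80.9 × 4.000 = 324 kN

P_cr ≈ 324 kN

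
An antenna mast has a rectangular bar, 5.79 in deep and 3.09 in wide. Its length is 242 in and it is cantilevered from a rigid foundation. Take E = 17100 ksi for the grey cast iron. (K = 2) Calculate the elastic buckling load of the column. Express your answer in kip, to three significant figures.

P_cr ≈ 10.3 kip

Buckling occurs about the weak axis: I_min = h·b³/12 with b = 3.09 in (the shorter side).
I_min = 5.79×3.09³/12 = 14.24 in⁴
Effective length L_e = K·L = 2 × 242 = 484.0 in
P_cr = π²EI / L_e² = π² × 17100×10³ × 14.24 / 484.0² = 1.026×10^4 lb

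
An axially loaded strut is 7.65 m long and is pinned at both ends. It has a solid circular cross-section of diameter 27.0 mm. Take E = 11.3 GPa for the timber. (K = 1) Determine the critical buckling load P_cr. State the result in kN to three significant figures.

P_cr ≈ 0.0497 kN

I = πd⁴/64 = π×27.0⁴/64 = 2.609×10^4 mm⁴
I = 2.609×10^4 mm⁴ = 2.609×10^-8 m⁴
Effective length L_e = K·L = 1 × 7.65 = 7.650 m
P_cr = π²EI / L_e² = π² × 11.3×10⁹ × 2.609×10^-8 / 7.650² = 49.71 N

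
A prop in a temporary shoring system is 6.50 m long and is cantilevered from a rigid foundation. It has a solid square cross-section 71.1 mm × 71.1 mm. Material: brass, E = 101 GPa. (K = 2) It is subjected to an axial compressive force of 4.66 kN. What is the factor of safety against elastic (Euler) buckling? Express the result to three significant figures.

n ≈ 2.70

I = a⁴/12 = 71.1⁴/12 = 2.130×10^6 mm⁴
I = 2.130×10^6 mm⁴ = 2.130×10^-6 m⁴
Effective length L_e = K·L = 2 × 6.50 = 13.00 m
P_cr = π²EI / L_e² = π² × 101×10⁹ × 2.130×10^-6 / 13.00² = 1.256×10^4 N
Factor of safety n = P_cr / P = 12.561 / 4.66 = 2.70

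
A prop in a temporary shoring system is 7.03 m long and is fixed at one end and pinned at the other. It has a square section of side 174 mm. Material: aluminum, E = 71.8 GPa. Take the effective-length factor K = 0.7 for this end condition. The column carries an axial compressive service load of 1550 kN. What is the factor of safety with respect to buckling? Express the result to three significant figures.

n ≈ 1.44

I = a⁴/12 = 174⁴/12 = 7.639×10^7 mm⁴
I = 7.639×10^7 mm⁴ = 7.639×10^-5 m⁴
Effective length L_e = K·L = 0.7 × 7.03 = 4.921 m
P_cr = π²EI / L_e² = π² × 71.8×10⁹ × 7.639×10^-5 / 4.921² = 2.235×10^6 N
Factor of safety n = P_cr / P = 2235.3 / 1550 = 1.44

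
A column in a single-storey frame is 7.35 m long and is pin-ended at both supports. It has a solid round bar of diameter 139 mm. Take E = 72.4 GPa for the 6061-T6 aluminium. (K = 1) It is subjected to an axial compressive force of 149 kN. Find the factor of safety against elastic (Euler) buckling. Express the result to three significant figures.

I = πd⁴/64 = π×139⁴/64 = 1.832×10^7 mm⁴
I = 1.832×10^7 mm⁴ = 1.832×10^-5 m⁴
Effective length L_e = K·L = 1 × 7.35 = 7.350 m
P_cr = π²EI / L_e² = π² × 72.4×10⁹ × 1.832×10^-5 / 7.350² = 2.424×10^5 N
Factor of safety n = P_cr / P = 242.38 / 149 = 1.63

n ≈ 1.63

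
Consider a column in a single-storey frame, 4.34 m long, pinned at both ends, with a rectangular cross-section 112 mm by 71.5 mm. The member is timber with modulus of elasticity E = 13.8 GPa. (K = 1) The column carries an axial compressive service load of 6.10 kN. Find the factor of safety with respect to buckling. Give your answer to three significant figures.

n ≈ 4.04

Buckling occurs about the weak axis: I_min = h·b³/12 with b = 71.5 mm (the shorter side).
I_min = 112×71.5³/12 = 3.412×10^6 mm⁴
I = 3.412×10^6 mm⁴ = 3.412×10^-6 m⁴
Effective length L_e = K·L = 1 × 4.34 = 4.340 m
P_cr = π²EI / L_e² = π² × 13.8×10⁹ × 3.412×10^-6 / 4.340² = 2.467×10^4 N
Factor of safety n = P_cr / P = 24.669 / 6.10 = 4.04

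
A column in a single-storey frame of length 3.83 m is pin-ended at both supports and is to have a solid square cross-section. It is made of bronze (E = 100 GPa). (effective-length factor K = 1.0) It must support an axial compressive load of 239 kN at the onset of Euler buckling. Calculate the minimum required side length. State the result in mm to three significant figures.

a ≈ 80.8 mm

L_e = K·L = 1 × 3.83 = 3.830 m
Required I = P_cr·L_e²/(π²E) = 2.390×10^5 × 3.830² / (π² × 1.00×10^11) = 3.552×10^-6 m⁴
I_req = 3.552×10^6 mm⁴
Solid square: I = a⁴/12  ⇒  a = (12I)^(1/4) = (12×3.552×10^6)^(1/4) = 80.8 mm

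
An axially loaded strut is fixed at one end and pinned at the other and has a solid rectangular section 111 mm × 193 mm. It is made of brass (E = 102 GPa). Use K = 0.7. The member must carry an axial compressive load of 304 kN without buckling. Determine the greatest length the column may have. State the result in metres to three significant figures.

L_max ≈ 12.2 m

Buckling occurs about the weak axis: I_min = h·b³/12 with b = 111 mm (the shorter side).
I_min = 193×111³/12 = 2.200×10^7 mm⁴
I = 2.200×10^-5 m⁴
At the buckling limit P_cr = P = 3.040×10^5 N
From P_cr = π²EI/(K·L)²:  L = (1/K)·√(π²EI/P_cr) = (1/0.7)·√(π²×1.02×10^11×2.200×10^-5/3.040×10^5)
L = 12.2 m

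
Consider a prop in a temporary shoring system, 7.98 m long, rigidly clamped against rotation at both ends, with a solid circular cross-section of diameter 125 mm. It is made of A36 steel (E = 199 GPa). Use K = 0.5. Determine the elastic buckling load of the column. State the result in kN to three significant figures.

I = πd⁴/64 = π×125⁴/64 = 1.198×10^7 mm⁴
I = 1.198×10^7 mm⁴ = 1.198×10^-5 m⁴
Effective length L_e = K·L = 0.5 × 7.98 = 3.990 m
P_cr = π²EI / L_e² = π² × 199×10⁹ × 1.198×10^-5 / 3.990² = 1.478×10^6 N

P_cr ≈ 1480 kN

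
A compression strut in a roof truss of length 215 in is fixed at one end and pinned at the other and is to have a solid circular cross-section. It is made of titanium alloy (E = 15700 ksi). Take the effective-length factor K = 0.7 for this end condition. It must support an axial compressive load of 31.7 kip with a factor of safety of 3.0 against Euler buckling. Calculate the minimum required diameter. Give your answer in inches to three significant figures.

Required P_cr = n·P = 3.0 × 31.7 = 95.10 kip
L_e = K·L = 0.7 × 215 = 150.5 in
Required I = P_cr·L_e²/(π²E) = 9.510×10^4 × 150.5² / (π² × 1.57×10^7) = 13.90 in⁴
Solid circle: I = πd⁴/64  ⇒  d = (64I/π)^(1/4) = (64×13.90/π)^(1/4) = 4.10 in

d ≈ 4.10 in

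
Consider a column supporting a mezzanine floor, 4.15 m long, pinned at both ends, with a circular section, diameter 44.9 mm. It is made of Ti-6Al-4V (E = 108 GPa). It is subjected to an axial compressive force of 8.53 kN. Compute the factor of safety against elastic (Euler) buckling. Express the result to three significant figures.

I = πd⁴/64 = π×44.9⁴/64 = 1.995×10^5 mm⁴
I = 1.995×10^5 mm⁴ = 1.995×10^-7 m⁴
Effective length L_e = K·L = 1 × 4.15 = 4.150 m
P_cr = π²EI / L_e² = π² × 108×10⁹ × 1.995×10^-7 / 4.150² = 1.235×10^4 N
Factor of safety n = P_cr / P = 12.348 / 8.53 = 1.45

n ≈ 1.45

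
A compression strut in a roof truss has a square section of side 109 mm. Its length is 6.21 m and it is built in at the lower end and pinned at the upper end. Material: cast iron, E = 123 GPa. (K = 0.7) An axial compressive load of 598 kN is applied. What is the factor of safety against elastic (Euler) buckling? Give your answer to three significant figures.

I = a⁴/12 = 109⁴/12 = 1.176×10^7 mm⁴
I = 1.176×10^7 mm⁴ = 1.176×10^-5 m⁴
Effective length L_e = K·L = 0.7 × 6.21 = 4.347 m
P_cr = π²EI / L_e² = π² × 123×10⁹ × 1.176×10^-5 / 4.347² = 7.557×10^5 N
Factor of safety n = P_cr / P = 755.70 / 598 = 1.26

n ≈ 1.26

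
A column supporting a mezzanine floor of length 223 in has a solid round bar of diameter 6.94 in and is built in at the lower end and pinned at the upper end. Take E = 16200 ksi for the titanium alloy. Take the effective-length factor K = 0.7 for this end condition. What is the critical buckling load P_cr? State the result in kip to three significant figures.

P_cr ≈ 747 kip

I = πd⁴/64 = π×6.94⁴/64 = 113.9 in⁴
Effective length L_e = K·L = 0.7 × 223 = 156.1 in
P_cr = π²EI / L_e² = π² × 16200×10³ × 113.9 / 156.1² = 7.472×10^5 lb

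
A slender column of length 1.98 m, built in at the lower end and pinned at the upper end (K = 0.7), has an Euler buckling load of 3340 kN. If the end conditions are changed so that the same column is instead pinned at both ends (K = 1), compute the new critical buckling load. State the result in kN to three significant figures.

P_cr ∝ 1/K², so P_cr,new = P_cr,old × (K_old/K_new)² = 3340 × (0.7/1)²
= 3340 × 0.4900 = 1640 kN

P_cr ≈ 1640 kN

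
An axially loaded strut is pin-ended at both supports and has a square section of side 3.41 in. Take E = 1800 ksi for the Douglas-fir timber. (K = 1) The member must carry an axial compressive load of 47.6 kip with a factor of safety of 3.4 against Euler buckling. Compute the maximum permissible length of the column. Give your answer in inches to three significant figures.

L_max ≈ 35.2 in

I = a⁴/12 = 3.41⁴/12 = 11.27 in⁴
Required critical load P_cr = n·P = 3.4 × 47.6 = 161.8 kip = 1.618×10^5 lb
From P_cr = π²EI/(K·L)²:  L = (1/K)·√(π²EI/P_cr) = (1/1)·√(π²×1.80×10^6×11.27/1.618×10^5)
L = 35.2 in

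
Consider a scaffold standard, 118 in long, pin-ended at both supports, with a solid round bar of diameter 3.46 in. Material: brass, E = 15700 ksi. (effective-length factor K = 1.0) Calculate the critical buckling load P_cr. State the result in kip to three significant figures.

P_cr ≈ 78.3 kip

I = πd⁴/64 = π×3.46⁴/64 = 7.035 in⁴
Effective length L_e = K·L = 1 × 118 = 118.0 in
P_cr = π²EI / L_e² = π² × 15700×10³ × 7.035 / 118.0² = 7.829×10^4 lb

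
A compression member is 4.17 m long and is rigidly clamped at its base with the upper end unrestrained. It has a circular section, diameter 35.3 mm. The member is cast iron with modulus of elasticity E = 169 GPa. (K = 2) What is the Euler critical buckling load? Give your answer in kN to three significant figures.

P_cr ≈ 1.83 kN

I = πd⁴/64 = π×35.3⁴/64 = 7.622×10^4 mm⁴
I = 7.622×10^4 mm⁴ = 7.622×10^-8 m⁴
Effective length L_e = K·L = 2 × 4.17 = 8.340 m
P_cr = π²EI / L_e² = π² × 169×10⁹ × 7.622×10^-8 / 8.340² = 1.828×10^3 N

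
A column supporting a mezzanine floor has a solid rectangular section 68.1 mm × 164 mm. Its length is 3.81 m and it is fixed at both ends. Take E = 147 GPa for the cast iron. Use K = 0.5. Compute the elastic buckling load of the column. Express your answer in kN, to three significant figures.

Buckling occurs about the weak axis: I_min = h·b³/12 with b = 68.1 mm (the shorter side).
I_min = 164×68.1³/12 = 4.316×10^6 mm⁴
I = 4.316×10^6 mm⁴ = 4.316×10^-6 m⁴
Effective length L_e = K·L = 0.5 × 3.81 = 1.905 m
P_cr = π²EI / L_e² = π² × 147×10⁹ × 4.316×10^-6 / 1.905² = 1.726×10^6 N

P_cr ≈ 1730 kN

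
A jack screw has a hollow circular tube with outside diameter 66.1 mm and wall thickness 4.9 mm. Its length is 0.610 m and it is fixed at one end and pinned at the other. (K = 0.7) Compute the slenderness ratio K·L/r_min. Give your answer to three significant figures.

Inner diameter d_i = 66.1 − 2×4.9 = 56.30 mm
I = π(d_o⁴ − d_i⁴)/64 = π(66.1⁴ − 56.30⁴)/64 = 4.439×10^5 mm⁴
A = 942.1 mm²;  r_min = √(I/A) = √(4.439×10^5/942.1) = 21.71 mm
L_e = K·L = 0.7 × 0.610 m = 0.4270 m = 427.00 mm
λ = L_e / r_min = 427.00 / 21.71 = 19.7

λ ≈ 19.7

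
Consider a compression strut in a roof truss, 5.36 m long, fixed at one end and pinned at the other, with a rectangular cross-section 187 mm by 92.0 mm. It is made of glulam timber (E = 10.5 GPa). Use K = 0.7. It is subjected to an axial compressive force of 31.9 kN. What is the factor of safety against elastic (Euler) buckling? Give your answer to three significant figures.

Buckling occurs about the weak axis: I_min = h·b³/12 with b = 92.0 mm (the shorter side).
I_min = 187×92.0³/12 = 1.213×10^7 mm⁴
I = 1.213×10^7 mm⁴ = 1.213×10^-5 m⁴
Effective length L_e = K·L = 0.7 × 5.36 = 3.752 m
P_cr = π²EI / L_e² = π² × 10.5×10⁹ × 1.213×10^-5 / 3.752² = 8.933×10^4 N
Factor of safety n = P_cr / P = 89.328 / 31.9 = 2.80

n ≈ 2.80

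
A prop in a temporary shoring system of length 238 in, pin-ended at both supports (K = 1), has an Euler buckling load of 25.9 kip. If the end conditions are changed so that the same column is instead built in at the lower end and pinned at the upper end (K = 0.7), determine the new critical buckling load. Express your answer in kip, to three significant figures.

P_cr ≈ 52.9 kip

P_cr ∝ 1/K², so P_cr,new = P_cr,old × (K_old/K_new)² = 25.9 × (1/0.7)²
= 25.9 × 2.041 = 52.9 kip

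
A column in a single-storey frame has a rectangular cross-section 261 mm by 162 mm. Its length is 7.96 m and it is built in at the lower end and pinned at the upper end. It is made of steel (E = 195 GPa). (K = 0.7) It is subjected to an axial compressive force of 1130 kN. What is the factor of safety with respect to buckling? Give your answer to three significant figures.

Buckling occurs about the weak axis: I_min = h·b³/12 with b = 162 mm (the shorter side).
I_min = 261×162³/12 = 9.247×10^7 mm⁴
I = 9.247×10^7 mm⁴ = 9.247×10^-5 m⁴
Effective length L_e = K·L = 0.7 × 7.96 = 5.572 m
P_cr = π²EI / L_e² = π² × 195×10⁹ × 9.247×10^-5 / 5.572² = 5.732×10^6 N
Factor of safety n = P_cr / P = 5732.1 / 1130 = 5.07

n ≈ 5.07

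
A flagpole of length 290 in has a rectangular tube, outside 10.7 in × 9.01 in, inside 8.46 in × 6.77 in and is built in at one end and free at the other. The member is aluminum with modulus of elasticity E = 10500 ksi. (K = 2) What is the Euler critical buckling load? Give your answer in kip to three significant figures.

P_cr ≈ 134 kip

Weak-axis I_min = (h_o·b_o³ − h_i·b_i³)/12 with b_o = 9.01, b_i = 6.770 in (shorter outer/inner sides).
I_min = (10.7×9.01³ − 8.460×6.770³)/12 = 433.4 in⁴
Effective length L_e = K·L = 2 × 290 = 580.0 in
P_cr = π²EI / L_e² = π² × 10500×10³ × 433.4 / 580.0² = 1.335×10^5 lb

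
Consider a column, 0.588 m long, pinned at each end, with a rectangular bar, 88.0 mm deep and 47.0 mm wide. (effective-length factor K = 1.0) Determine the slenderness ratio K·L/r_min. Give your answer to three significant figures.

For a rectangle r_min = b/√12 = 47.0/√12 = 13.57 mm
L_e = K·L = 1 × 0.588 m = 0.5880 m = 588.00 mm
λ = L_e / r_min = 588.00 / 13.57 = 43.3

λ ≈ 43.3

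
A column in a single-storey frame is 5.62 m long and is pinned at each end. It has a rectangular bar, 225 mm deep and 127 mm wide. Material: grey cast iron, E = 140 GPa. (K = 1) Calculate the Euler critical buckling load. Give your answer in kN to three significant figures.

P_cr ≈ 1680 kN

Buckling occurs about the weak axis: I_min = h·b³/12 with b = 127 mm (the shorter side).
I_min = 225×127³/12 = 3.841×10^7 mm⁴
I = 3.841×10^7 mm⁴ = 3.841×10^-5 m⁴
Effective length L_e = K·L = 1 × 5.62 = 5.620 m
P_cr = π²EI / L_e² = π² × 140×10⁹ × 3.841×10^-5 / 5.620² = 1.680×10^6 N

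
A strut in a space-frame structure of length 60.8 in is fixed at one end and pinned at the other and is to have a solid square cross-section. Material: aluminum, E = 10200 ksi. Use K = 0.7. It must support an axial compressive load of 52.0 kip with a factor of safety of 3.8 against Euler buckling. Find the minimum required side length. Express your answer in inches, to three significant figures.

Required P_cr = n·P = 3.8 × 52.0 = 197.6 kip
L_e = K·L = 0.7 × 60.8 = 42.56 in
Required I = P_cr·L_e²/(π²E) = 1.976×10^5 × 42.56² / (π² × 1.02×10^7) = 3.555 in⁴
Solid square: I = a⁴/12  ⇒  a = (12I)^(1/4) = (12×3.555)^(1/4) = 2.56 in

a ≈ 2.56 in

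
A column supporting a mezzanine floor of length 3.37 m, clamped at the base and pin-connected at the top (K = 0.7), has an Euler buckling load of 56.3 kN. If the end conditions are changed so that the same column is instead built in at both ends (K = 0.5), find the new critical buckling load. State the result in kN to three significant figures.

P_cr ≈ 110 kN

P_cr ∝ 1/K², so P_cr,new = P_cr,old × (K_old/K_new)² = 56.3 × (0.7/0.5)²
= 56.3 × 1.960 = 110 kN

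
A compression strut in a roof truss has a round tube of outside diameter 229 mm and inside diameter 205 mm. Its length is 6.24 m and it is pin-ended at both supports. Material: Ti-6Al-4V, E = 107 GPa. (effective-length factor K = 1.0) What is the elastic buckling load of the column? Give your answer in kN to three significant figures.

P_cr ≈ 1310 kN

d_o = 229 mm, d_i = 205 mm
I = π(d_o⁴ − d_i⁴)/64 = π(229⁴ − 205.0⁴)/64 = 4.830×10^7 mm⁴
I = 4.830×10^7 mm⁴ = 4.830×10^-5 m⁴
Effective length L_e = K·L = 1 × 6.24 = 6.240 m
P_cr = π²EI / L_e² = π² × 107×10⁹ × 4.830×10^-5 / 6.240² = 1.310×10^6 N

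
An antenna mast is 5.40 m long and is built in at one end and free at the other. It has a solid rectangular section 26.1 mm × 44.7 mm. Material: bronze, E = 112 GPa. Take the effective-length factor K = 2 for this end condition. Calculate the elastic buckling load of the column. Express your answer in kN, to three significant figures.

Buckling occurs about the weak axis: I_min = h·b³/12 with b = 26.1 mm (the shorter side).
I_min = 44.7×26.1³/12 = 6.623×10^4 mm⁴
I = 6.623×10^4 mm⁴ = 6.623×10^-8 m⁴
Effective length L_e = K·L = 2 × 5.40 = 10.80 m
P_cr = π²EI / L_e² = π² × 112×10⁹ × 6.623×10^-8 / 10.80² = 627.7 N

P_cr ≈ 0.628 kN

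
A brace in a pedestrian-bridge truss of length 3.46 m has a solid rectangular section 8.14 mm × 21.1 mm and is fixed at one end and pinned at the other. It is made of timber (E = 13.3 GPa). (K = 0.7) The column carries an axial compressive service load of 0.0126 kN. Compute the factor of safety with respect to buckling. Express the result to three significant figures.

Buckling occurs about the weak axis: I_min = h·b³/12 with b = 8.14 mm (the shorter side).
I_min = 21.1×8.14³/12 = 948.4 mm⁴
I = 948.4 mm⁴ = 9.484×10^-10 m⁴
Effective length L_e = K·L = 0.7 × 3.46 = 2.422 m
P_cr = π²EI / L_e² = π² × 13.3×10⁹ × 9.484×10^-10 / 2.422² = 21.22 N
Factor of safety n = P_cr / P = 0.021222 / 0.0126 = 1.68

n ≈ 1.68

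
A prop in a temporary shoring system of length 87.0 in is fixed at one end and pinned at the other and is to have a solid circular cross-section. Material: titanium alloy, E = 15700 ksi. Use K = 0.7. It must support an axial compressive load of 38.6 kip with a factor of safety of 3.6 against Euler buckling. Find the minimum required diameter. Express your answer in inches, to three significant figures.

Required P_cr = n·P = 3.6 × 38.6 = 139.0 kip
L_e = K·L = 0.7 × 87.0 = 60.90 in
Required I = P_cr·L_e²/(π²E) = 1.390×10^5 × 60.90² / (π² × 1.57×10^7) = 3.326 in⁴
Solid circle: I = πd⁴/64  ⇒  d = (64I/π)^(1/4) = (64×3.326/π)^(1/4) = 2.87 in

d ≈ 2.87 in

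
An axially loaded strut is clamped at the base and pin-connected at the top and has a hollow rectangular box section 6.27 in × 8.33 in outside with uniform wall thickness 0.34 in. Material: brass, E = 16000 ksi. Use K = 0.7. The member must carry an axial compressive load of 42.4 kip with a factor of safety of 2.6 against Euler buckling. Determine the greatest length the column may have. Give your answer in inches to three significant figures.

Inner dimensions: h_i = 8.33 − 2×0.34 = 7.650 in, b_i = 6.27 − 2×0.34 = 5.590 in
Weak-axis I_min = (h_o·b_o³ − h_i·b_i³)/12 with b_o = 6.27, b_i = 5.590 in (shorter outer/inner sides).
I_min = (8.33×6.27³ − 7.650×5.590³)/12 = 59.75 in⁴
Required critical load P_cr = n·P = 2.6 × 42.4 = 110.2 kip = 1.102×10^5 lb
From P_cr = π²EI/(K·L)²:  L = (1/K)·√(π²EI/P_cr) = (1/0.7)·√(π²×1.60×10^7×59.75/1.102×10^5)
L = 418 in

L_max ≈ 418 in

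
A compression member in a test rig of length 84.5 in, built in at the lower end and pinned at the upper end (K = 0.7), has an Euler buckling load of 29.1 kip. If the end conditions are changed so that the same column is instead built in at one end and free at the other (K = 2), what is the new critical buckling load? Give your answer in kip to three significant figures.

P_cr ∝ 1/K², so P_cr,new = P_cr,old × (K_old/K_new)² = 29.1 × (0.7/2)²
= 29.1 × 0.1225 = 3.56 kip

P_cr ≈ 3.56 kip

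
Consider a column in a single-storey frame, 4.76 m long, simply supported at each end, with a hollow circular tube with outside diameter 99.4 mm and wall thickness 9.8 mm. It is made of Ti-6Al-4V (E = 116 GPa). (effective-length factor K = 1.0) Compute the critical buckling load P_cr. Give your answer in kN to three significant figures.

Inner diameter d_i = 99.4 − 2×9.8 = 79.80 mm
I = π(d_o⁴ − d_i⁴)/64 = π(99.4⁴ − 79.80⁴)/64 = 2.801×10^6 mm⁴
I = 2.801×10^6 mm⁴ = 2.801×10^-6 m⁴
Effective length L_e = K·L = 1 × 4.76 = 4.760 m
P_cr = π²EI / L_e² = π² × 116×10⁹ × 2.801×10^-6 / 4.760² = 1.416×10^5 N

P_cr ≈ 142 kN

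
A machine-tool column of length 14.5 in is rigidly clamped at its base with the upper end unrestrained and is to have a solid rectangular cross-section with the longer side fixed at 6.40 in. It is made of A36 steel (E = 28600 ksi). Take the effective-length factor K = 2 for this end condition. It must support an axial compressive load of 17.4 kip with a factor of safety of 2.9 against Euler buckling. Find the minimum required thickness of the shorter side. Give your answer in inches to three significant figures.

b ≈ 0.656 in

Required P_cr = n·P = 2.9 × 17.4 = 50.46 kip
L_e = K·L = 2 × 14.5 = 29.00 in
Required I = P_cr·L_e²/(π²E) = 5.046×10^4 × 29.00² / (π² × 2.86×10^7) = 0.1503 in⁴
Rectangle, weak axis: I_min = h·b³/12 with h = 6.40 in fixed  ⇒  b = (12I/h)^(1/3) = 0.656 in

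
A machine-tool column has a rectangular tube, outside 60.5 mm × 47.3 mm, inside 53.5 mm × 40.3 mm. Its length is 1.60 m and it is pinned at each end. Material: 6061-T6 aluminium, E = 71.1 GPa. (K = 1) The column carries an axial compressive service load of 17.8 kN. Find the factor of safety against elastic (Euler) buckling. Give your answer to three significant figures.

n ≈ 3.72

Weak-axis I_min = (h_o·b_o³ − h_i·b_i³)/12 with b_o = 47.3, b_i = 40.30 mm (shorter outer/inner sides).
I_min = (60.5×47.3³ − 53.50×40.30³)/12 = 2.417×10^5 mm⁴
I = 2.417×10^5 mm⁴ = 2.417×10^-7 m⁴
Effective length L_e = K·L = 1 × 1.60 = 1.600 m
P_cr = π²EI / L_e² = π² × 71.1×10⁹ × 2.417×10^-7 / 1.600² = 6.626×10^4 N
Factor of safety n = P_cr / P = 66.260 / 17.8 = 3.72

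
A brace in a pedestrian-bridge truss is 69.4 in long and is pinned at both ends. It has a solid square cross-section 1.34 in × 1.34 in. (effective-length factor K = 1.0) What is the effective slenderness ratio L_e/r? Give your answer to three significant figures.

I = a⁴/12 = 1.34⁴/12 = 0.2687 in⁴
A = 1.796 in²;  r_min = √(I/A) = √(0.2687/1.796) = 0.3868 in
L_e = K·L = 1 × 69.4 = 69.40 in
λ = L_e / r_min = 69.400 / 0.3868 = 179

λ ≈ 179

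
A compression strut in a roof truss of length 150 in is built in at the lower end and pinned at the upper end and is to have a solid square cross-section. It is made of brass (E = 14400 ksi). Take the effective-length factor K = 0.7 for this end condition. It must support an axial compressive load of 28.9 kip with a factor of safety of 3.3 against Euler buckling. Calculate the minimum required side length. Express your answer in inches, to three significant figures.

a ≈ 3.07 in

Required P_cr = n·P = 3.3 × 28.9 = 95.37 kip
L_e = K·L = 0.7 × 150 = 105.0 in
Required I = P_cr·L_e²/(π²E) = 9.537×10^4 × 105.0² / (π² × 1.44×10^7) = 7.398 in⁴
Solid square: I = a⁴/12  ⇒  a = (12I)^(1/4) = (12×7.398)^(1/4) = 3.07 in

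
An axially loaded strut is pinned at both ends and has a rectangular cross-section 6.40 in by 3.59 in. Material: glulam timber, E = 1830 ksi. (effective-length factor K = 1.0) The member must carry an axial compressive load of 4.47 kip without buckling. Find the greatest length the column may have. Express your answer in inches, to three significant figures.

Buckling occurs about the weak axis: I_min = h·b³/12 with b = 3.59 in (the shorter side).
I_min = 6.40×3.59³/12 = 24.68 in⁴
At the buckling limit P_cr = P = 4.470×10^3 lb
From P_cr = π²EI/(K·L)²:  L = (1/K)·√(π²EI/P_cr) = (1/1)·√(π²×1.83×10^6×24.68/4.470×10^3)
L = 316 in

L_max ≈ 316 in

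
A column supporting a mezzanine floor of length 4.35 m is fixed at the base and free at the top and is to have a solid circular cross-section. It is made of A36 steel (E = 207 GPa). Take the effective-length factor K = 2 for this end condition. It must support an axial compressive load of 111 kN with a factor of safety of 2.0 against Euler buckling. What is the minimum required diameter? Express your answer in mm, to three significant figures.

Required P_cr = n·P = 2.0 × 111 = 222.0 kN
L_e = K·L = 2 × 4.35 = 8.700 m
Required I = P_cr·L_e²/(π²E) = 2.220×10^5 × 8.700² / (π² × 2.07×10^11) = 8.225×10^-6 m⁴
I_req = 8.225×10^6 mm⁴
Solid circle: I = πd⁴/64  ⇒  d = (64I/π)^(1/4) = (64×8.225×10^6/π)^(1/4) = 114 mm

d ≈ 114 mm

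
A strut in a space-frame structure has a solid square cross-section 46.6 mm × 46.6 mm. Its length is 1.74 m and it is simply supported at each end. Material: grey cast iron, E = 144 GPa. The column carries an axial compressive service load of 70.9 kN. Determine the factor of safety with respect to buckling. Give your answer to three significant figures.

I = a⁴/12 = 46.6⁴/12 = 3.930×10^5 mm⁴
I = 3.930×10^5 mm⁴ = 3.930×10^-7 m⁴
Effective length L_e = K·L = 1 × 1.74 = 1.740 m
P_cr = π²EI / L_e² = π² × 144×10⁹ × 3.930×10^-7 / 1.740² = 1.845×10^5 N
Factor of safety n = P_cr / P = 184.47 / 70.9 = 2.60

n ≈ 2.60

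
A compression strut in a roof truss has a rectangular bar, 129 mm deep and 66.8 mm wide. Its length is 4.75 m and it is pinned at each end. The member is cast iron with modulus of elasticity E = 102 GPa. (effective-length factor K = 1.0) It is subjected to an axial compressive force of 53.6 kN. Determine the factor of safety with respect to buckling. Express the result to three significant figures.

Buckling occurs about the weak axis: I_min = h·b³/12 with b = 66.8 mm (the shorter side).
I_min = 129×66.8³/12 = 3.204×10^6 mm⁴
I = 3.204×10^6 mm⁴ = 3.204×10^-6 m⁴
Effective length L_e = K·L = 1 × 4.75 = 4.750 m
P_cr = π²EI / L_e² = π² × 102×10⁹ × 3.204×10^-6 / 4.750² = 1.430×10^5 N
Factor of safety n = P_cr / P = 142.97 / 53.6 = 2.67

n ≈ 2.67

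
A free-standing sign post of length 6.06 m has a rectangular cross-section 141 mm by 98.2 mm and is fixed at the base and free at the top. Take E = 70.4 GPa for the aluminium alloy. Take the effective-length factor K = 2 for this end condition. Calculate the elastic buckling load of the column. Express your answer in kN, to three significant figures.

P_cr ≈ 52.6 kN

Buckling occurs about the weak axis: I_min = h·b³/12 with b = 98.2 mm (the shorter side).
I_min = 141×98.2³/12 = 1.113×10^7 mm⁴
I = 1.113×10^7 mm⁴ = 1.113×10^-5 m⁴
Effective length L_e = K·L = 2 × 6.06 = 12.12 m
P_cr = π²EI / L_e² = π² × 70.4×10⁹ × 1.113×10^-5 / 12.12² = 5.263×10^4 N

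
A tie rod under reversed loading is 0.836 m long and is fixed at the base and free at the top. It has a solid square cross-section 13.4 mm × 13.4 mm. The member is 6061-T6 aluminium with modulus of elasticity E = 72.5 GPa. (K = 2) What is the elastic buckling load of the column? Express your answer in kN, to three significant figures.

P_cr ≈ 0.688 kN

I = a⁴/12 = 13.4⁴/12 = 2.687×10^3 mm⁴
I = 2.687×10^3 mm⁴ = 2.687×10^-9 m⁴
Effective length L_e = K·L = 2 × 0.836 = 1.672 m
P_cr = π²EI / L_e² = π² × 72.5×10⁹ × 2.687×10^-9 / 1.672² = 687.7 N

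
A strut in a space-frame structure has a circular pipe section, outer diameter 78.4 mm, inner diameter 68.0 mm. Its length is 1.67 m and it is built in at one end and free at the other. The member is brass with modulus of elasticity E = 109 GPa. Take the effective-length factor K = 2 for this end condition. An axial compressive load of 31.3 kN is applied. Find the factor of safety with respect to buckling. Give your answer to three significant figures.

d_o = 78.4 mm, d_i = 68.0 mm
I = π(d_o⁴ − d_i⁴)/64 = π(78.4⁴ − 68.00⁴)/64 = 8.050×10^5 mm⁴
I = 8.050×10^5 mm⁴ = 8.050×10^-7 m⁴
Effective length L_e = K·L = 2 × 1.67 = 3.340 m
P_cr = π²EI / L_e² = π² × 109×10⁹ × 8.050×10^-7 / 3.340² = 7.763×10^4 N
Factor of safety n = P_cr / P = 77.628 / 31.3 = 2.48

n ≈ 2.48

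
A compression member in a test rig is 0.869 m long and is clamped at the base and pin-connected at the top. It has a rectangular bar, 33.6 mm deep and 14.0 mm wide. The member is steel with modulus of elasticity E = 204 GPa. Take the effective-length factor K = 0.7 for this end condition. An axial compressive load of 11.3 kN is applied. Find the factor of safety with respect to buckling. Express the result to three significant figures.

Buckling occurs about the weak axis: I_min = h·b³/12 with b = 14.0 mm (the shorter side).
I_min = 33.6×14.0³/12 = 7.683×10^3 mm⁴
I = 7.683×10^3 mm⁴ = 7.683×10^-9 m⁴
Effective length L_e = K·L = 0.7 × 0.869 = 0.6083 m
P_cr = π²EI / L_e² = π² × 204×10⁹ × 7.683×10^-9 / 0.6083² = 4.181×10^4 N
Factor of safety n = P_cr / P = 41.806 / 11.3 = 3.70

n ≈ 3.70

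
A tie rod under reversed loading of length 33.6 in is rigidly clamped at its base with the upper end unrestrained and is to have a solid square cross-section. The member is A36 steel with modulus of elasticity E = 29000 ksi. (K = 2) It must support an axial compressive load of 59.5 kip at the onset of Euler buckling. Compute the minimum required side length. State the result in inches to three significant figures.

L_e = K·L = 2 × 33.6 = 67.20 in
Required I = P_cr·L_e²/(π²E) = 5.950×10^4 × 67.20² / (π² × 2.90×10^7) = 0.9388 in⁴
Solid square: I = a⁴/12  ⇒  a = (12I)^(1/4) = (12×0.9388)^(1/4) = 1.83 in

a ≈ 1.83 in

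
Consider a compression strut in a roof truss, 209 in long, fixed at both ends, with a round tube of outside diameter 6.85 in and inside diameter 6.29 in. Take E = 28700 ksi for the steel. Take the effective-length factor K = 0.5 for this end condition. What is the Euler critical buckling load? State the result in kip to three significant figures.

d_o = 6.85 in, d_i = 6.29 in
I = π(d_o⁴ − d_i⁴)/64 = π(6.85⁴ − 6.290⁴)/64 = 31.24 in⁴
Effective length L_e = K·L = 0.5 × 209 = 104.5 in
P_cr = π²EI / L_e² = π² × 28700×10³ × 31.24 / 104.5² = 8.103×10^5 lb

P_cr ≈ 810 kip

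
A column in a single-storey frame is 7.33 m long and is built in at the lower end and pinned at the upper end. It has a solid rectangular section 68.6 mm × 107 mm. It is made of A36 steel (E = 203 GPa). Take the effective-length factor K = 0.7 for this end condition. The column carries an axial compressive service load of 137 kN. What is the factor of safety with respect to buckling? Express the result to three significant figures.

Buckling occurs about the weak axis: I_min = h·b³/12 with b = 68.6 mm (the shorter side).
I_min = 107×68.6³/12 = 2.879×10^6 mm⁴
I = 2.879×10^6 mm⁴ = 2.879×10^-6 m⁴
Effective length L_e = K·L = 0.7 × 7.33 = 5.131 m
P_cr = π²EI / L_e² = π² × 203×10⁹ × 2.879×10^-6 / 5.131² = 2.191×10^5 N
Factor of safety n = P_cr / P = 219.06 / 137 = 1.60

n ≈ 1.60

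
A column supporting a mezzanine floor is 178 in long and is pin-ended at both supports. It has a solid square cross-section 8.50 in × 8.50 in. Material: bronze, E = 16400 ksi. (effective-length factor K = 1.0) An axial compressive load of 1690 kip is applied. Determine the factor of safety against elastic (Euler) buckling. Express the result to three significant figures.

I = a⁴/12 = 8.50⁴/12 = 435.0 in⁴
Effective length L_e = K·L = 1 × 178 = 178.0 in
P_cr = π²EI / L_e² = π² × 16400×10³ × 435.0 / 178.0² = 2.222×10^6 lb
Factor of safety n = P_cr / P = 2222.3 / 1690 = 1.31

n ≈ 1.31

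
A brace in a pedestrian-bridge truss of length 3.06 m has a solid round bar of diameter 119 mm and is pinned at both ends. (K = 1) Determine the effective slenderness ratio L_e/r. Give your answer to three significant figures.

λ ≈ 103

For a solid circle r = d/4 = 119/4 = 29.75 mm
L_e = K·L = 1 × 3.06 m = 3.060 m = 3060.0 mm
λ = L_e / r_min = 3060.0 / 29.75 = 103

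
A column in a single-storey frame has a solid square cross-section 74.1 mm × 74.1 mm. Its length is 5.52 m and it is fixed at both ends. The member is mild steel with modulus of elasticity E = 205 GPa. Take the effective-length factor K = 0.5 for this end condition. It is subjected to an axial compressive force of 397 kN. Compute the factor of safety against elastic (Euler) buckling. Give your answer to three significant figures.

n ≈ 1.68

I = a⁴/12 = 74.1⁴/12 = 2.512×10^6 mm⁴
I = 2.512×10^6 mm⁴ = 2.512×10^-6 m⁴
Effective length L_e = K·L = 0.5 × 5.52 = 2.760 m
P_cr = π²EI / L_e² = π² × 205×10⁹ × 2.512×10^-6 / 2.760² = 6.673×10^5 N
Factor of safety n = P_cr / P = 667.31 / 397 = 1.68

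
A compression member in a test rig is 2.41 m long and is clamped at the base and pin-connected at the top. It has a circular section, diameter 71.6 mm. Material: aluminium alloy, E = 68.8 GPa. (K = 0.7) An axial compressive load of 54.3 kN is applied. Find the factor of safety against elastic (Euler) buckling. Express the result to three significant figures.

n ≈ 5.67

I = πd⁴/64 = π×71.6⁴/64 = 1.290×10^6 mm⁴
I = 1.290×10^6 mm⁴ = 1.290×10^-6 m⁴
Effective length L_e = K·L = 0.7 × 2.41 = 1.687 m
P_cr = π²EI / L_e² = π² × 68.8×10⁹ × 1.290×10^-6 / 1.687² = 3.078×10^5 N
Factor of safety n = P_cr / P = 307.81 / 54.3 = 5.67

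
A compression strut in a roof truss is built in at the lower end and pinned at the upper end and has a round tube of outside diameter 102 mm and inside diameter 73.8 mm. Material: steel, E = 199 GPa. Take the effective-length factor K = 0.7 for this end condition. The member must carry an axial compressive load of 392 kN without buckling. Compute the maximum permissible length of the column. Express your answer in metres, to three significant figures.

d_o = 102 mm, d_i = 73.8 mm
I = π(d_o⁴ − d_i⁴)/64 = π(102⁴ − 73.80⁴)/64 = 3.857×10^6 mm⁴
I = 3.857×10^-6 m⁴
At the buckling limit P_cr = P = 3.920×10^5 N
From P_cr = π²EI/(K·L)²:  L = (1/K)·√(π²EI/P_cr) = (1/0.7)·√(π²×1.99×10^11×3.857×10^-6/3.920×10^5)
L = 6.28 m

L_max ≈ 6.28 m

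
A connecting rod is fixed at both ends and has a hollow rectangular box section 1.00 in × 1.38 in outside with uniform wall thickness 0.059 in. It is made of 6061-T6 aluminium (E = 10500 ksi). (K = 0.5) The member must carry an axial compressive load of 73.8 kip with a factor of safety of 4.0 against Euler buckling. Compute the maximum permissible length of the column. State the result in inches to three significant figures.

L_max ≈ 7.76 in

Inner dimensions: h_i = 1.38 − 2×0.059 = 1.262 in, b_i = 1.00 − 2×0.059 = 0.8820 in
Weak-axis I_min = (h_o·b_o³ − h_i·b_i³)/12 with b_o = 1.00, b_i = 0.8820 in (shorter outer/inner sides).
I_min = (1.38×1.00³ − 1.262×0.8820³)/12 = 4.284×10^-2 in⁴
Required critical load P_cr = n·P = 4.0 × 73.8 = 295.2 kip = 2.952×10^5 lb
From P_cr = π²EI/(K·L)²:  L = (1/K)·√(π²EI/P_cr) = (1/0.5)·√(π²×1.05×10^7×4.284×10^-2/2.952×10^5)
L = 7.76 in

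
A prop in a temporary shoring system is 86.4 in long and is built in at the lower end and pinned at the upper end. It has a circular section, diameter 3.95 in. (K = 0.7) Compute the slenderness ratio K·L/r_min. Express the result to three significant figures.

λ ≈ 61.2

I = πd⁴/64 = π×3.95⁴/64 = 11.95 in⁴
A = 12.25 in²;  r_min = √(I/A) = √(11.95/12.25) = 0.9875 in
L_e = K·L = 0.7 × 86.4 = 60.48 in
λ = L_e / r_min = 60.480 / 0.9875 = 61.2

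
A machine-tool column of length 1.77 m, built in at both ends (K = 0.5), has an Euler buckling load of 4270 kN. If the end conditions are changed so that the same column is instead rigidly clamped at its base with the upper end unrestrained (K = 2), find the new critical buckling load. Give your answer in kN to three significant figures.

P_cr ≈ 267 kN

P_cr ∝ 1/K², so P_cr,new = P_cr,old × (K_old/K_new)² = 4270 × (0.5/2)²
= 4270 × 0.06250 = 267 kN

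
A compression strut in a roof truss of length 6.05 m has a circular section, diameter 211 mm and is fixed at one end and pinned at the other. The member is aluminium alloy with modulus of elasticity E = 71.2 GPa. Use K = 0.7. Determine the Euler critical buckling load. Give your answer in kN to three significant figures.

I = πd⁴/64 = π×211⁴/64 = 9.730×10^7 mm⁴
I = 9.730×10^7 mm⁴ = 9.730×10^-5 m⁴
Effective length L_e = K·L = 0.7 × 6.05 = 4.235 m
P_cr = π²EI / L_e² = π² × 71.2×10⁹ × 9.730×10^-5 / 4.235² = 3.812×10^6 N

P_cr ≈ 3810 kN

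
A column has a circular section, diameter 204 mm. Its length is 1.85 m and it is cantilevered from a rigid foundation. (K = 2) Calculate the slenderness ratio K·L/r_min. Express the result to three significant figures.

I = πd⁴/64 = π×204⁴/64 = 8.501×10^7 mm⁴
A = 3.269×10^4 mm²;  r_min = √(I/A) = √(8.501×10^7/3.269×10^4) = 51.00 mm
L_e = K·L = 2 × 1.85 m = 3.700 m = 3700.0 mm
λ = L_e / r_min = 3700.0 / 51.00 = 72.5

λ ≈ 72.5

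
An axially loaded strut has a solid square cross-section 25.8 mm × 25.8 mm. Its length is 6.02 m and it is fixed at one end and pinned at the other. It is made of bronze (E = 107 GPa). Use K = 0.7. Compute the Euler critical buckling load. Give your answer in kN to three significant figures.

I = a⁴/12 = 25.8⁴/12 = 3.692×10^4 mm⁴
I = 3.692×10^4 mm⁴ = 3.692×10^-8 m⁴
Effective length L_e = K·L = 0.7 × 6.02 = 4.214 m
P_cr = π²EI / L_e² = π² × 107×10⁹ × 3.692×10^-8 / 4.214² = 2.196×10^3 N

P_cr ≈ 2.20 kN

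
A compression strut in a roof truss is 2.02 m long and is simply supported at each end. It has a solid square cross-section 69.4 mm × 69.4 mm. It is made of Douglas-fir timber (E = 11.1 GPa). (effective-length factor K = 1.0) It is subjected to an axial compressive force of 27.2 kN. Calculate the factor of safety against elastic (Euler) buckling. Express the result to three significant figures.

n ≈ 1.91

I = a⁴/12 = 69.4⁴/12 = 1.933×10^6 mm⁴
I = 1.933×10^6 mm⁴ = 1.933×10^-6 m⁴
Effective length L_e = K·L = 1 × 2.02 = 2.020 m
P_cr = π²EI / L_e² = π² × 11.1×10⁹ × 1.933×10^-6 / 2.020² = 5.190×10^4 N
Factor of safety n = P_cr / P = 51.901 / 27.2 = 1.91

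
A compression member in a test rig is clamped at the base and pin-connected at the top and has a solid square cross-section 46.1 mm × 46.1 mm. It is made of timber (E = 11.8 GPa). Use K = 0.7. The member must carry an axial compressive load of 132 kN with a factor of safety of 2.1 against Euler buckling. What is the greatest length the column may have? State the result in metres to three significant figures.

L_max ≈ 0.568 m

I = a⁴/12 = 46.1⁴/12 = 3.764×10^5 mm⁴
I = 3.764×10^-7 m⁴
Required critical load P_cr = n·P = 2.1 × 132 = 277.2 kN = 2.772×10^5 N
From P_cr = π²EI/(K·L)²:  L = (1/K)·√(π²EI/P_cr) = (1/0.7)·√(π²×1.18×10^10×3.764×10^-7/2.772×10^5)
L = 0.568 m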